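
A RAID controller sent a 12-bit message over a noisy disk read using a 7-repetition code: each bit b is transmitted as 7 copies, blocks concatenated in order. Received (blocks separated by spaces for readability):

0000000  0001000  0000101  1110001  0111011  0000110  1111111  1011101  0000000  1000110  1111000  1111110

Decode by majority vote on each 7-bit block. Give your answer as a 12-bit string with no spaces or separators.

000110110011

Block 1 (0000000): 0 ones → 0
Block 2 (0001000): 1 one → 0
Block 3 (0000101): 2 ones → 0
Block 4 (1110001): 4 ones → 1
Block 5 (0111011): 5 ones → 1
Block 6 (0000110): 2 ones → 0
Block 7 (1111111): 7 ones → 1
Block 8 (1011101): 5 ones → 1
Block 9 (0000000): 0 ones → 0
Block 10 (1000110): 3 ones → 0
Block 11 (1111000): 4 ones → 1
Block 12 (1111110): 6 ones → 1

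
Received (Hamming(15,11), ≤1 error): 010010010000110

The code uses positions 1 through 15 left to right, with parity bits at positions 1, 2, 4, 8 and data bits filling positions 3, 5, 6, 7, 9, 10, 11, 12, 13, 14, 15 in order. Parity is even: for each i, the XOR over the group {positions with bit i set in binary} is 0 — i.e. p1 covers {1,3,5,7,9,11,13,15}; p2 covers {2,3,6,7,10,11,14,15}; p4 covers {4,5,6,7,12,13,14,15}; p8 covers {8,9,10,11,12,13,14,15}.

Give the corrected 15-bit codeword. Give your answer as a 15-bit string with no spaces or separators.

s1 (pos 1,3,5,7,9,11,13,15): 0⊕0⊕1⊕0⊕0⊕0⊕1⊕0 = 0
s2 (pos 2,3,6,7,10,11,14,15): 1⊕0⊕0⊕0⊕0⊕0⊕1⊕0 = 0
s4 (pos 4,5,6,7,12,13,14,15): 0⊕1⊕0⊕0⊕0⊕1⊕1⊕0 = 1
s8 (pos 8,9,10,11,12,13,14,15): 1⊕0⊕0⊕0⊕0⊕1⊕1⊕0 = 1
Syndrome s8…s1 = 1100 → error at position 12.
Flip position 12: 010010010000110 → 010010010001110

010010010001110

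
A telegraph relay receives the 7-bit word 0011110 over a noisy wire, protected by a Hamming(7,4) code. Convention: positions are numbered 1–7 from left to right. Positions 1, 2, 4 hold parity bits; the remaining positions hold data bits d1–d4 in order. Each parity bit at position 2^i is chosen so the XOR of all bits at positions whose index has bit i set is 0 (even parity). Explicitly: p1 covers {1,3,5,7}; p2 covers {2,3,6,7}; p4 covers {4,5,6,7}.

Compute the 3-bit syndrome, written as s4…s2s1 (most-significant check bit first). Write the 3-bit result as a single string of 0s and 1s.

100

s1 (pos 1,3,5,7): 0⊕1⊕1⊕0 = 0
s2 (pos 2,3,6,7): 0⊕1⊕1⊕0 = 0
s4 (pos 4,5,6,7): 1⊕1⊕1⊕0 = 1
Syndrome s4…s1 = 100 → error at position 4.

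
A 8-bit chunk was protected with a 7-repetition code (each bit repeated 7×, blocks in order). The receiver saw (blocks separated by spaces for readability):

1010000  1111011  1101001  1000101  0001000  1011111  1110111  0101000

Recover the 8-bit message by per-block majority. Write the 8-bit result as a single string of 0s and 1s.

Block 1 (1010000): 2 ones → 0
Block 2 (1111011): 6 ones → 1
Block 3 (1101001): 4 ones → 1
Block 4 (1000101): 3 ones → 0
Block 5 (0001000): 1 one → 0
Block 6 (1011111): 6 ones → 1
Block 7 (1110111): 6 ones → 1
Block 8 (0101000): 2 ones → 0

01100110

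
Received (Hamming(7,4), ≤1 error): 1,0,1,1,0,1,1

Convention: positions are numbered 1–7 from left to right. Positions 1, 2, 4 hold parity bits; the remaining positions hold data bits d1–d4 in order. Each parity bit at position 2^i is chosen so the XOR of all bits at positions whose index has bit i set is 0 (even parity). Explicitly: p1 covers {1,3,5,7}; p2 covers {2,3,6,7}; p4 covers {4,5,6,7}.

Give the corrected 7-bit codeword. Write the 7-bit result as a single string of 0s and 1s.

s1 (pos 1,3,5,7): 1⊕1⊕0⊕1 = 1
s2 (pos 2,3,6,7): 0⊕1⊕1⊕1 = 1
s4 (pos 4,5,6,7): 1⊕0⊕1⊕1 = 1
Syndrome s4…s1 = 111 → error at position 7.
Flip position 7: 1011011 → 1011010

1011010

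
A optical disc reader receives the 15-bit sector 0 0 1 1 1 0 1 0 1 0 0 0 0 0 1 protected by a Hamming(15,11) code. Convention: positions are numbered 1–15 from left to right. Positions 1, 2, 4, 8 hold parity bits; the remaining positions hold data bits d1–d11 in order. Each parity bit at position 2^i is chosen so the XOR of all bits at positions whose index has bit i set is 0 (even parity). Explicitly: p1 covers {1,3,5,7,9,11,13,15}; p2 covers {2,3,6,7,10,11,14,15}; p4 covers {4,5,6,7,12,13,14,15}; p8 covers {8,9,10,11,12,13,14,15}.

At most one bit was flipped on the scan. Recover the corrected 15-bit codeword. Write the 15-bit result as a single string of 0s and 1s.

s1 (pos 1,3,5,7,9,11,13,15): 0⊕1⊕1⊕1⊕1⊕0⊕0⊕1 = 1
s2 (pos 2,3,6,7,10,11,14,15): 0⊕1⊕0⊕1⊕0⊕0⊕0⊕1 = 1
s4 (pos 4,5,6,7,12,13,14,15): 1⊕1⊕0⊕1⊕0⊕0⊕0⊕1 = 0
s8 (pos 8,9,10,11,12,13,14,15): 0⊕1⊕0⊕0⊕0⊕0⊕0⊕1 = 0
Syndrome s8…s1 = 0011 → error at position 3.
Flip position 3: 001110101000001 → 000110101000001

000110101000001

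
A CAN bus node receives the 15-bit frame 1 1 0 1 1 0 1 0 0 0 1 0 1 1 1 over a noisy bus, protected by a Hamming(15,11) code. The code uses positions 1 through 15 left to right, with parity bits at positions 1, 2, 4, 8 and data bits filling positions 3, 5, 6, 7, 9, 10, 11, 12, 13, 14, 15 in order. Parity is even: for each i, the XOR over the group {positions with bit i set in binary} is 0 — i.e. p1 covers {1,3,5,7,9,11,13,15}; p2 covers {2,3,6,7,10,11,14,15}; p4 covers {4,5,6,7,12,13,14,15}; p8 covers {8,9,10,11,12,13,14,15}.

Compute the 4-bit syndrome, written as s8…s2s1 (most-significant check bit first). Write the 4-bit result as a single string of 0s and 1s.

0010

s1 (pos 1,3,5,7,9,11,13,15): 1⊕0⊕1⊕1⊕0⊕1⊕1⊕1 = 0
s2 (pos 2,3,6,7,10,11,14,15): 1⊕0⊕0⊕1⊕0⊕1⊕1⊕1 = 1
s4 (pos 4,5,6,7,12,13,14,15): 1⊕1⊕0⊕1⊕0⊕1⊕1⊕1 = 0
s8 (pos 8,9,10,11,12,13,14,15): 0⊕0⊕0⊕1⊕0⊕1⊕1⊕1 = 0
Syndrome s8…s1 = 0010 → error at position 2.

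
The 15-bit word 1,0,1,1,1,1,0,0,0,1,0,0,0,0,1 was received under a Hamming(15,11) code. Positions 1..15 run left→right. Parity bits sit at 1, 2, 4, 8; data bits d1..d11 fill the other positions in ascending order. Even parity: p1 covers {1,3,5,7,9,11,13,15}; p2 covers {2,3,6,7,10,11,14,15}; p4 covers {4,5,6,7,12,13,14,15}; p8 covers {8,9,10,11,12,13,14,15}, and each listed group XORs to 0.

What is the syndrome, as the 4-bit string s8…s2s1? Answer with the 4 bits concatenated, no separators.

0000

s1 (pos 1,3,5,7,9,11,13,15): 1⊕1⊕1⊕0⊕0⊕0⊕0⊕1 = 0
s2 (pos 2,3,6,7,10,11,14,15): 0⊕1⊕1⊕0⊕1⊕0⊕0⊕1 = 0
s4 (pos 4,5,6,7,12,13,14,15): 1⊕1⊕1⊕0⊕0⊕0⊕0⊕1 = 0
s8 (pos 8,9,10,11,12,13,14,15): 0⊕0⊕1⊕0⊕0⊕0⊕0⊕1 = 0
Syndrome s8…s1 = 0000 → no error.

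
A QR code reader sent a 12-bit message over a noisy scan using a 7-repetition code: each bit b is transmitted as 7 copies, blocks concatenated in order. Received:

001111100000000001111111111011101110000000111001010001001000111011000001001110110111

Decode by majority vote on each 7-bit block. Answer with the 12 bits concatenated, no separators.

101110101011

Block 1 (0011111): 5 ones → 1
Block 2 (0000000): 0 ones → 0
Block 3 (0001111): 4 ones → 1
Block 4 (1111110): 6 ones → 1
Block 5 (1110111): 6 ones → 1
Block 6 (0000000): 0 ones → 0
Block 7 (1110010): 4 ones → 1
Block 8 (1000100): 2 ones → 0
Block 9 (1000111): 4 ones → 1
Block 10 (0110000): 2 ones → 0
Block 11 (0100111): 4 ones → 1
Block 12 (0110111): 5 ones → 1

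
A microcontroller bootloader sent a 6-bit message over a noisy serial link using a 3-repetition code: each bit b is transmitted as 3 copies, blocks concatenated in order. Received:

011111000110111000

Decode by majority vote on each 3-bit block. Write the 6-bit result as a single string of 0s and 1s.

Block 1 (011): 2 ones → 1
Block 2 (111): 3 ones → 1
Block 3 (000): 0 ones → 0
Block 4 (110): 2 ones → 1
Block 5 (111): 3 ones → 1
Block 6 (000): 0 ones → 0

110110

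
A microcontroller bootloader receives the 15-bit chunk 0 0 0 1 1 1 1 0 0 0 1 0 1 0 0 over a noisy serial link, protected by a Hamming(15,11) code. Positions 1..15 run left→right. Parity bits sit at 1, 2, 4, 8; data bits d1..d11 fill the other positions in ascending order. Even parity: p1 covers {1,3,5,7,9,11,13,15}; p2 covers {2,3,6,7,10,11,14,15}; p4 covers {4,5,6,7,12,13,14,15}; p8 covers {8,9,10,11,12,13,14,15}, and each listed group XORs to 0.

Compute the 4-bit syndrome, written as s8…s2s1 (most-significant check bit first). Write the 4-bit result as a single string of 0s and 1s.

0110

s1 (pos 1,3,5,7,9,11,13,15): 0⊕0⊕1⊕1⊕0⊕1⊕1⊕0 = 0
s2 (pos 2,3,6,7,10,11,14,15): 0⊕0⊕1⊕1⊕0⊕1⊕0⊕0 = 1
s4 (pos 4,5,6,7,12,13,14,15): 1⊕1⊕1⊕1⊕0⊕1⊕0⊕0 = 1
s8 (pos 8,9,10,11,12,13,14,15): 0⊕0⊕0⊕1⊕0⊕1⊕0⊕0 = 0
Syndrome s8…s1 = 0110 → error at position 6.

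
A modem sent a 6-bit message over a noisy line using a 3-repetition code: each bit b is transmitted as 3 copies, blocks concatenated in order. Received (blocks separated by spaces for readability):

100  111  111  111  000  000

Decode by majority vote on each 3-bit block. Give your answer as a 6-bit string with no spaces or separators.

Block 1 (100): 1 one → 0
Block 2 (111): 3 ones → 1
Block 3 (111): 3 ones → 1
Block 4 (111): 3 ones → 1
Block 5 (000): 0 ones → 0
Block 6 (000): 0 ones → 0

011100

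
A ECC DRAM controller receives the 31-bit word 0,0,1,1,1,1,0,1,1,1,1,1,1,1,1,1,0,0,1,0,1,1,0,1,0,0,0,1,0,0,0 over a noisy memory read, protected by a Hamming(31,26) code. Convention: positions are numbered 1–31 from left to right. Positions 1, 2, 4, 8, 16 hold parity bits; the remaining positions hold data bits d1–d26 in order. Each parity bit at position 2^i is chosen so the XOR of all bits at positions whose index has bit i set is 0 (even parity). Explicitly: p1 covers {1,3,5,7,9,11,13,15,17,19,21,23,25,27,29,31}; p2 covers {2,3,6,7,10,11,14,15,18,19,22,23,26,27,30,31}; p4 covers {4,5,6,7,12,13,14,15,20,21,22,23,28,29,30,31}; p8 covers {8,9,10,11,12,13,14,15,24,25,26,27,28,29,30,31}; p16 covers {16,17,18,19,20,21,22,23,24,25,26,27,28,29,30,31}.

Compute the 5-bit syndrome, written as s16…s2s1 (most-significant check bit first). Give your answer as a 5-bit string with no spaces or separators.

s1 (pos 1,3,5,7,9,11,13,15,17,19,21,23,25,27,29,31): 0⊕1⊕1⊕0⊕1⊕1⊕1⊕1⊕0⊕1⊕1⊕0⊕0⊕0⊕0⊕0 = 0
s2 (pos 2,3,6,7,10,11,14,15,18,19,22,23,26,27,30,31): 0⊕1⊕1⊕0⊕1⊕1⊕1⊕1⊕0⊕1⊕1⊕0⊕0⊕0⊕0⊕0 = 0
s4 (pos 4,5,6,7,12,13,14,15,20,21,22,23,28,29,30,31): 1⊕1⊕1⊕0⊕1⊕1⊕1⊕1⊕0⊕1⊕1⊕0⊕1⊕0⊕0⊕0 = 0
s8 (pos 8,9,10,11,12,13,14,15,24,25,26,27,28,29,30,31): 1⊕1⊕1⊕1⊕1⊕1⊕1⊕1⊕1⊕0⊕0⊕0⊕1⊕0⊕0⊕0 = 0
s16 (pos 16,17,18,19,20,21,22,23,24,25,26,27,28,29,30,31): 1⊕0⊕0⊕1⊕0⊕1⊕1⊕0⊕1⊕0⊕0⊕0⊕1⊕0⊕0⊕0 = 0
Syndrome s16…s1 = 00000 → no error.

00000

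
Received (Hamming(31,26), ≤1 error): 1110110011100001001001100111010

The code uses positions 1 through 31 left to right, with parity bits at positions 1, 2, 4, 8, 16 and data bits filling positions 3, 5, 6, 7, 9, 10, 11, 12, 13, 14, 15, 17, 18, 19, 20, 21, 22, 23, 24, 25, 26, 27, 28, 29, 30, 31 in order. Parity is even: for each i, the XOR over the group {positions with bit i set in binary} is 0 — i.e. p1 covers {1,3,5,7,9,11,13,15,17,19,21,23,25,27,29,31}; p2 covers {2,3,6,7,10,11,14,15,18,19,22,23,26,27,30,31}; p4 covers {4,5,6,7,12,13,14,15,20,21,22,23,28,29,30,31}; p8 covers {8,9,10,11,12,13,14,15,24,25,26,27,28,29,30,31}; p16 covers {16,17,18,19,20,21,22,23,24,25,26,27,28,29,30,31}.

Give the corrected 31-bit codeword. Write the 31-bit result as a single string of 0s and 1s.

1110110010100001001001100111010

s1 (pos 1,3,5,7,9,11,13,15,17,19,21,23,25,27,29,31): 1⊕1⊕1⊕0⊕1⊕1⊕0⊕0⊕0⊕1⊕0⊕1⊕0⊕1⊕0⊕0 = 0
s2 (pos 2,3,6,7,10,11,14,15,18,19,22,23,26,27,30,31): 1⊕1⊕1⊕0⊕1⊕1⊕0⊕0⊕0⊕1⊕1⊕1⊕1⊕1⊕1⊕0 = 1
s4 (pos 4,5,6,7,12,13,14,15,20,21,22,23,28,29,30,31): 0⊕1⊕1⊕0⊕0⊕0⊕0⊕0⊕0⊕0⊕1⊕1⊕1⊕0⊕1⊕0 = 0
s8 (pos 8,9,10,11,12,13,14,15,24,25,26,27,28,29,30,31): 0⊕1⊕1⊕1⊕0⊕0⊕0⊕0⊕0⊕0⊕1⊕1⊕1⊕0⊕1⊕0 = 1
s16 (pos 16,17,18,19,20,21,22,23,24,25,26,27,28,29,30,31): 1⊕0⊕0⊕1⊕0⊕0⊕1⊕1⊕0⊕0⊕1⊕1⊕1⊕0⊕1⊕0 = 0
Syndrome s16…s1 = 01010 → error at position 10.
Flip position 10: 1110110011100001001001100111010 → 1110110010100001001001100111010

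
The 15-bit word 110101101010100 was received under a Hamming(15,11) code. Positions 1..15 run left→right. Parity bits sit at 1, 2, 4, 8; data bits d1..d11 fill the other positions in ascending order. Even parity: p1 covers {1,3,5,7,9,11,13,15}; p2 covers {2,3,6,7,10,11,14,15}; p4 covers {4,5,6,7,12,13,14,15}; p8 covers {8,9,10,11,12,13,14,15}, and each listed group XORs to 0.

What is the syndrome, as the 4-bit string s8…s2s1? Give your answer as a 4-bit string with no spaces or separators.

1001

s1 (pos 1,3,5,7,9,11,13,15): 1⊕0⊕0⊕1⊕1⊕1⊕1⊕0 = 1
s2 (pos 2,3,6,7,10,11,14,15): 1⊕0⊕1⊕1⊕0⊕1⊕0⊕0 = 0
s4 (pos 4,5,6,7,12,13,14,15): 1⊕0⊕1⊕1⊕0⊕1⊕0⊕0 = 0
s8 (pos 8,9,10,11,12,13,14,15): 0⊕1⊕0⊕1⊕0⊕1⊕0⊕0 = 1
Syndrome s8…s1 = 1001 → error at position 9.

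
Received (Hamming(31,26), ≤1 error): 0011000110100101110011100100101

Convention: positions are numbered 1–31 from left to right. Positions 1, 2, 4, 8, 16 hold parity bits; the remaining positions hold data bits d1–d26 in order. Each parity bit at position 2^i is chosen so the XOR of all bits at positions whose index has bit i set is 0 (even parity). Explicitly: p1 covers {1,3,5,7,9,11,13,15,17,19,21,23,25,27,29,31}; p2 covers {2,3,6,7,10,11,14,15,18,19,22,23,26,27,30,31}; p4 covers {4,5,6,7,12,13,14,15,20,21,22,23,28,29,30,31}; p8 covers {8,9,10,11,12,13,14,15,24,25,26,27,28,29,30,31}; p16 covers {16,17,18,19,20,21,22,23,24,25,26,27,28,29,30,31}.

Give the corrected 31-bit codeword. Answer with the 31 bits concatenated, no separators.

s1 (pos 1,3,5,7,9,11,13,15,17,19,21,23,25,27,29,31): 0⊕1⊕0⊕0⊕1⊕1⊕0⊕0⊕1⊕0⊕1⊕1⊕0⊕0⊕1⊕1 = 0
s2 (pos 2,3,6,7,10,11,14,15,18,19,22,23,26,27,30,31): 0⊕1⊕0⊕0⊕0⊕1⊕1⊕0⊕1⊕0⊕1⊕1⊕1⊕0⊕0⊕1 = 0
s4 (pos 4,5,6,7,12,13,14,15,20,21,22,23,28,29,30,31): 1⊕0⊕0⊕0⊕0⊕0⊕1⊕0⊕0⊕1⊕1⊕1⊕0⊕1⊕0⊕1 = 1
s8 (pos 8,9,10,11,12,13,14,15,24,25,26,27,28,29,30,31): 1⊕1⊕0⊕1⊕0⊕0⊕1⊕0⊕0⊕0⊕1⊕0⊕0⊕1⊕0⊕1 = 1
s16 (pos 16,17,18,19,20,21,22,23,24,25,26,27,28,29,30,31): 1⊕1⊕1⊕0⊕0⊕1⊕1⊕1⊕0⊕0⊕1⊕0⊕0⊕1⊕0⊕1 = 1
Syndrome s16…s1 = 11100 → error at position 28.
Flip position 28: 0011000110100101110011100100101 → 0011000110100101110011100101101

0011000110100101110011100101101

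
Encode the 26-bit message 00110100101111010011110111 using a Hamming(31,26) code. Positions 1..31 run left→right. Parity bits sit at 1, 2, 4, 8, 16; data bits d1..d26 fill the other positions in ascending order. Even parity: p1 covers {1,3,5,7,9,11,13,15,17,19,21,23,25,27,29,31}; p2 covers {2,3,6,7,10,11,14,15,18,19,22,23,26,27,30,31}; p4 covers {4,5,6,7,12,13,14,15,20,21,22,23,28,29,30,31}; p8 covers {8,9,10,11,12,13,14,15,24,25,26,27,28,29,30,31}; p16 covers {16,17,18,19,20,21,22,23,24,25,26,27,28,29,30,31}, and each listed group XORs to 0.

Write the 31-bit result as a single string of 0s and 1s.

Place data at non-parity positions: p1 p2 0 p4 0 1 1 p8 0 1 0 0 1 0 1 p16 1 1 1 0 1 0 0 1 1 1 1 0 1 1 1
p1 (pos 1,3,5,7,9,11,13,15,17,19,21,23,25,27,29,31): XOR of data positions = 0⊕0⊕1⊕0⊕0⊕1⊕1⊕1⊕1⊕1⊕0⊕1⊕1⊕1⊕1 = 0
p2 (pos 2,3,6,7,10,11,14,15,18,19,22,23,26,27,30,31): XOR of data positions = 0⊕1⊕1⊕1⊕0⊕0⊕1⊕1⊕1⊕0⊕0⊕1⊕1⊕1⊕1 = 0
p4 (pos 4,5,6,7,12,13,14,15,20,21,22,23,28,29,30,31): XOR of data positions = 0⊕1⊕1⊕0⊕1⊕0⊕1⊕0⊕1⊕0⊕0⊕0⊕1⊕1⊕1 = 0
p8 (pos 8,9,10,11,12,13,14,15,24,25,26,27,28,29,30,31): XOR of data positions = 0⊕1⊕0⊕0⊕1⊕0⊕1⊕1⊕1⊕1⊕1⊕0⊕1⊕1⊕1 = 0
p16 (pos 16,17,18,19,20,21,22,23,24,25,26,27,28,29,30,31): XOR of data positions = 1⊕1⊕1⊕0⊕1⊕0⊕0⊕1⊕1⊕1⊕1⊕0⊕1⊕1⊕1 = 1
Codeword: 0000011001001011111010011110111

0000011001001011111010011110111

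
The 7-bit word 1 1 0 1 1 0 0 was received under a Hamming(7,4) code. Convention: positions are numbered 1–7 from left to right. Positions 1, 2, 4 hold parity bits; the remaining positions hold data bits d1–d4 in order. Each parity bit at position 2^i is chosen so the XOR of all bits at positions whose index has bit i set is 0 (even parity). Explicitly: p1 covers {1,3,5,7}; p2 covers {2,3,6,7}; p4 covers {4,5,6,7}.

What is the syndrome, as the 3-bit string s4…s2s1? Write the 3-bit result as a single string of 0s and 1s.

010

s1 (pos 1,3,5,7): 1⊕0⊕1⊕0 = 0
s2 (pos 2,3,6,7): 1⊕0⊕0⊕0 = 1
s4 (pos 4,5,6,7): 1⊕1⊕0⊕0 = 0
Syndrome s4…s1 = 010 → error at position 2.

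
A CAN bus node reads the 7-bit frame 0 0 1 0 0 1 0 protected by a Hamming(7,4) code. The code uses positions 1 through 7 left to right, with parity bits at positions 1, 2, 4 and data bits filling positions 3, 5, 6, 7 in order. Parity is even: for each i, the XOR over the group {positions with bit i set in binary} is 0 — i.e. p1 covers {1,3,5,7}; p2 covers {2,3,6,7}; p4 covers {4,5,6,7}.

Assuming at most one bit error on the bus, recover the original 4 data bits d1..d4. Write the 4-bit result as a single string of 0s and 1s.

s1 (pos 1,3,5,7): 0⊕1⊕0⊕0 = 1
s2 (pos 2,3,6,7): 0⊕1⊕1⊕0 = 0
s4 (pos 4,5,6,7): 0⊕0⊕1⊕0 = 1
Syndrome s4…s1 = 101 → error at position 5.
Flip position 5: 0010010 → 0010110
Read data bits from positions 3,5,6,7: 1110

1110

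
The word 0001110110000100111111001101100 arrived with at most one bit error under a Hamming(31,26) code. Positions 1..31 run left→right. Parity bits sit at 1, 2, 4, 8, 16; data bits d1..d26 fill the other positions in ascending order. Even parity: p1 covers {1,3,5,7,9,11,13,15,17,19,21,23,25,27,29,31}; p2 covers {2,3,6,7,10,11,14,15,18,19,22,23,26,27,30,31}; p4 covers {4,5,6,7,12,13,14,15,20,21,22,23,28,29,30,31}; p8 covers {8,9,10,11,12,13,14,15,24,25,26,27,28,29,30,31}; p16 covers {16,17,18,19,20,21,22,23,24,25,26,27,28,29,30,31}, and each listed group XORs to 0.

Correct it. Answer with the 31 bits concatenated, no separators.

s1 (pos 1,3,5,7,9,11,13,15,17,19,21,23,25,27,29,31): 0⊕0⊕1⊕0⊕1⊕0⊕0⊕0⊕1⊕1⊕1⊕0⊕1⊕0⊕1⊕0 = 1
s2 (pos 2,3,6,7,10,11,14,15,18,19,22,23,26,27,30,31): 0⊕0⊕1⊕0⊕0⊕0⊕1⊕0⊕1⊕1⊕1⊕0⊕1⊕0⊕0⊕0 = 0
s4 (pos 4,5,6,7,12,13,14,15,20,21,22,23,28,29,30,31): 1⊕1⊕1⊕0⊕0⊕0⊕1⊕0⊕1⊕1⊕1⊕0⊕1⊕1⊕0⊕0 = 1
s8 (pos 8,9,10,11,12,13,14,15,24,25,26,27,28,29,30,31): 1⊕1⊕0⊕0⊕0⊕0⊕1⊕0⊕0⊕1⊕1⊕0⊕1⊕1⊕0⊕0 = 1
s16 (pos 16,17,18,19,20,21,22,23,24,25,26,27,28,29,30,31): 0⊕1⊕1⊕1⊕1⊕1⊕1⊕0⊕0⊕1⊕1⊕0⊕1⊕1⊕0⊕0 = 0
Syndrome s16…s1 = 01101 → error at position 13.
Flip position 13: 0001110110000100111111001101100 → 0001110110001100111111001101100

0001110110001100111111001101100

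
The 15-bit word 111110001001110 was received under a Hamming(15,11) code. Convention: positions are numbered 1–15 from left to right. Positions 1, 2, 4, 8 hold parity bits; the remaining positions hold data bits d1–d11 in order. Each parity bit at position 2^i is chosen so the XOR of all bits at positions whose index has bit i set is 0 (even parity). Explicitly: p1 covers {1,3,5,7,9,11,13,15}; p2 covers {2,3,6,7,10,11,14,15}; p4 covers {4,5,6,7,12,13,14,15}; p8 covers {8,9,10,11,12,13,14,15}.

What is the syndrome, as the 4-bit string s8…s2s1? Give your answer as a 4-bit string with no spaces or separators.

0111

s1 (pos 1,3,5,7,9,11,13,15): 1⊕1⊕1⊕0⊕1⊕0⊕1⊕0 = 1
s2 (pos 2,3,6,7,10,11,14,15): 1⊕1⊕0⊕0⊕0⊕0⊕1⊕0 = 1
s4 (pos 4,5,6,7,12,13,14,15): 1⊕1⊕0⊕0⊕1⊕1⊕1⊕0 = 1
s8 (pos 8,9,10,11,12,13,14,15): 0⊕1⊕0⊕0⊕1⊕1⊕1⊕0 = 0
Syndrome s8…s1 = 0111 → error at position 7.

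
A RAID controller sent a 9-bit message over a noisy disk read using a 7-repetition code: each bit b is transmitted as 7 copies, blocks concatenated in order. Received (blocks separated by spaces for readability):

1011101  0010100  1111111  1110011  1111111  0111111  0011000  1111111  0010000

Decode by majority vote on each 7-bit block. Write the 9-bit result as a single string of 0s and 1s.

101111010

Block 1 (1011101): 5 ones → 1
Block 2 (0010100): 2 ones → 0
Block 3 (1111111): 7 ones → 1
Block 4 (1110011): 5 ones → 1
Block 5 (1111111): 7 ones → 1
Block 6 (0111111): 6 ones → 1
Block 7 (0011000): 2 ones → 0
Block 8 (1111111): 7 ones → 1
Block 9 (0010000): 1 one → 0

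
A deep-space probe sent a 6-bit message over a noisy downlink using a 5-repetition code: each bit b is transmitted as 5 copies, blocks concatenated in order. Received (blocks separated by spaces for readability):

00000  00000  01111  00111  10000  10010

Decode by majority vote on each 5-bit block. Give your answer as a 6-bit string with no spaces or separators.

001100

Block 1 (00000): 0 ones → 0
Block 2 (00000): 0 ones → 0
Block 3 (01111): 4 ones → 1
Block 4 (00111): 3 ones → 1
Block 5 (10000): 1 one → 0
Block 6 (10010): 2 ones → 0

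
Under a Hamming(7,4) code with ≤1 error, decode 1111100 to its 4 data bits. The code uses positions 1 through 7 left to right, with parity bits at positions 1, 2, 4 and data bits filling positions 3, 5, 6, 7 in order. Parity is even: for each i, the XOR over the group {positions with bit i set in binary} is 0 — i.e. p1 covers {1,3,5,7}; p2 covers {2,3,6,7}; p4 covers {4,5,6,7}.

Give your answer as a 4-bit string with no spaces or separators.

1100

s1 (pos 1,3,5,7): 1⊕1⊕1⊕0 = 1
s2 (pos 2,3,6,7): 1⊕1⊕0⊕0 = 0
s4 (pos 4,5,6,7): 1⊕1⊕0⊕0 = 0
Syndrome s4…s1 = 001 → error at position 1.
Flip position 1: 1111100 → 0111100
Read data bits from positions 3,5,6,7: 1100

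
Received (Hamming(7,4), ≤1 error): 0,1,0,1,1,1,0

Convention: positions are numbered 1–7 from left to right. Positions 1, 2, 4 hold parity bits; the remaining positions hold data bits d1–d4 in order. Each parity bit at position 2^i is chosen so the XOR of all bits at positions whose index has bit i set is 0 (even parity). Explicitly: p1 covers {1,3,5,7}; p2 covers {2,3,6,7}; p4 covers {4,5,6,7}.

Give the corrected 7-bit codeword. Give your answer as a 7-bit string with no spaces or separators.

0101010

s1 (pos 1,3,5,7): 0⊕0⊕1⊕0 = 1
s2 (pos 2,3,6,7): 1⊕0⊕1⊕0 = 0
s4 (pos 4,5,6,7): 1⊕1⊕1⊕0 = 1
Syndrome s4…s1 = 101 → error at position 5.
Flip position 5: 0101110 → 0101010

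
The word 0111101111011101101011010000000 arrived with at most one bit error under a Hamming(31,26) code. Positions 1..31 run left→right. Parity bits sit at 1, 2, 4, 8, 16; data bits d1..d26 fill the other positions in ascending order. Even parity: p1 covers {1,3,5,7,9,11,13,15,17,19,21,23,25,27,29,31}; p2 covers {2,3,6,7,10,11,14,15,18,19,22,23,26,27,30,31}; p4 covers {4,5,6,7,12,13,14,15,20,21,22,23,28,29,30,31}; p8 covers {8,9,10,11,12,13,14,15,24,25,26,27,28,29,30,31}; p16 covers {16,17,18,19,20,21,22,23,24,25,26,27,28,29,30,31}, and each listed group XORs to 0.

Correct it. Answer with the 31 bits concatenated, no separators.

s1 (pos 1,3,5,7,9,11,13,15,17,19,21,23,25,27,29,31): 0⊕1⊕1⊕1⊕1⊕0⊕1⊕0⊕1⊕1⊕1⊕0⊕0⊕0⊕0⊕0 = 0
s2 (pos 2,3,6,7,10,11,14,15,18,19,22,23,26,27,30,31): 1⊕1⊕0⊕1⊕1⊕0⊕1⊕0⊕0⊕1⊕1⊕0⊕0⊕0⊕0⊕0 = 1
s4 (pos 4,5,6,7,12,13,14,15,20,21,22,23,28,29,30,31): 1⊕1⊕0⊕1⊕1⊕1⊕1⊕0⊕0⊕1⊕1⊕0⊕0⊕0⊕0⊕0 = 0
s8 (pos 8,9,10,11,12,13,14,15,24,25,26,27,28,29,30,31): 1⊕1⊕1⊕0⊕1⊕1⊕1⊕0⊕1⊕0⊕0⊕0⊕0⊕0⊕0⊕0 = 1
s16 (pos 16,17,18,19,20,21,22,23,24,25,26,27,28,29,30,31): 1⊕1⊕0⊕1⊕0⊕1⊕1⊕0⊕1⊕0⊕0⊕0⊕0⊕0⊕0⊕0 = 0
Syndrome s16…s1 = 01010 → error at position 10.
Flip position 10: 0111101111011101101011010000000 → 0111101110011101101011010000000

0111101110011101101011010000000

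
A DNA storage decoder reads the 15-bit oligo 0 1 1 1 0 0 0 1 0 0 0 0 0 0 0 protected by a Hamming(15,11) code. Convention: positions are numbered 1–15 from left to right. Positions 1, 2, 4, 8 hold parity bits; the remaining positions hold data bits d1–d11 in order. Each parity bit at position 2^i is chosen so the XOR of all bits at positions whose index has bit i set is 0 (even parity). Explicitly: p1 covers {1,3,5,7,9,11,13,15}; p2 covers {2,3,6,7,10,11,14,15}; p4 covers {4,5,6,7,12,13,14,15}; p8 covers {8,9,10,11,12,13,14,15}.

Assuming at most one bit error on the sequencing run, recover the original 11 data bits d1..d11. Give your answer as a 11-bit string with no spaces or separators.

10000000100

s1 (pos 1,3,5,7,9,11,13,15): 0⊕1⊕0⊕0⊕0⊕0⊕0⊕0 = 1
s2 (pos 2,3,6,7,10,11,14,15): 1⊕1⊕0⊕0⊕0⊕0⊕0⊕0 = 0
s4 (pos 4,5,6,7,12,13,14,15): 1⊕0⊕0⊕0⊕0⊕0⊕0⊕0 = 1
s8 (pos 8,9,10,11,12,13,14,15): 1⊕0⊕0⊕0⊕0⊕0⊕0⊕0 = 1
Syndrome s8…s1 = 1101 → error at position 13.
Flip position 13: 011100010000000 → 011100010000100
Read data bits from positions 3,5,6,7,9,10,11,12,13,14,15: 10000000100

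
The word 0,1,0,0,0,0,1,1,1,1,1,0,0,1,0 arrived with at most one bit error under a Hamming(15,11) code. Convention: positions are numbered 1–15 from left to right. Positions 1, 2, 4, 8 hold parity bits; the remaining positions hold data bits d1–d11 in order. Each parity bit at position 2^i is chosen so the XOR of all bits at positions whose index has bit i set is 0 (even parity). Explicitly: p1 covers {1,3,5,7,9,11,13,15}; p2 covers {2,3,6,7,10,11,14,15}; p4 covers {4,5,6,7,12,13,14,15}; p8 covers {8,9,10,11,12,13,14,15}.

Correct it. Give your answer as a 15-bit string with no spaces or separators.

s1 (pos 1,3,5,7,9,11,13,15): 0⊕0⊕0⊕1⊕1⊕1⊕0⊕0 = 1
s2 (pos 2,3,6,7,10,11,14,15): 1⊕0⊕0⊕1⊕1⊕1⊕1⊕0 = 1
s4 (pos 4,5,6,7,12,13,14,15): 0⊕0⊕0⊕1⊕0⊕0⊕1⊕0 = 0
s8 (pos 8,9,10,11,12,13,14,15): 1⊕1⊕1⊕1⊕0⊕0⊕1⊕0 = 1
Syndrome s8…s1 = 1011 → error at position 11.
Flip position 11: 010000111110010 → 010000111100010

010000111100010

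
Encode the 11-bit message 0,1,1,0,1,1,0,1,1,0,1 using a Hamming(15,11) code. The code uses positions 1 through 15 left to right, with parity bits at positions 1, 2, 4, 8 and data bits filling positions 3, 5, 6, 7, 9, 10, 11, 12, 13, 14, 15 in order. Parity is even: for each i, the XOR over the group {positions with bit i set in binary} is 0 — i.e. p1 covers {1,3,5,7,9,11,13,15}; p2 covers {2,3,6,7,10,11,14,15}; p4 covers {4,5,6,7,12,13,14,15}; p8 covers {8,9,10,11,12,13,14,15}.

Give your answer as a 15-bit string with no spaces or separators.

Place data at non-parity positions: p1 p2 0 p4 1 1 0 p8 1 1 0 1 1 0 1
p1 (pos 1,3,5,7,9,11,13,15): XOR of data positions = 0⊕1⊕0⊕1⊕0⊕1⊕1 = 0
p2 (pos 2,3,6,7,10,11,14,15): XOR of data positions = 0⊕1⊕0⊕1⊕0⊕0⊕1 = 1
p4 (pos 4,5,6,7,12,13,14,15): XOR of data positions = 1⊕1⊕0⊕1⊕1⊕0⊕1 = 1
p8 (pos 8,9,10,11,12,13,14,15): XOR of data positions = 1⊕1⊕0⊕1⊕1⊕0⊕1 = 1
Codeword: 010111011101101

010111011101101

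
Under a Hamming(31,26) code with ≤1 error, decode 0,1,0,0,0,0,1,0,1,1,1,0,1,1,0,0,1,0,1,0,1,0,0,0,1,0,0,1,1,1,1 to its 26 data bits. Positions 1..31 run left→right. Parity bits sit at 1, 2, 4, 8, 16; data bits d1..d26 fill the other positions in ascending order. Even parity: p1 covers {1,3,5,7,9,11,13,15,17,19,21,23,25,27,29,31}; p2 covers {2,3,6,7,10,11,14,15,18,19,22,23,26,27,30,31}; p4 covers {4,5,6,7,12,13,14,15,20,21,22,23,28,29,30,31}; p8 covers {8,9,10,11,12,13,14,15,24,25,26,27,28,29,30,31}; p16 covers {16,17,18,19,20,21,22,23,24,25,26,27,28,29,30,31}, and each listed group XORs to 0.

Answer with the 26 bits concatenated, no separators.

00011110110101010001001111

s1 (pos 1,3,5,7,9,11,13,15,17,19,21,23,25,27,29,31): 0⊕0⊕0⊕1⊕1⊕1⊕1⊕0⊕1⊕1⊕1⊕0⊕1⊕0⊕1⊕1 = 0
s2 (pos 2,3,6,7,10,11,14,15,18,19,22,23,26,27,30,31): 1⊕0⊕0⊕1⊕1⊕1⊕1⊕0⊕0⊕1⊕0⊕0⊕0⊕0⊕1⊕1 = 0
s4 (pos 4,5,6,7,12,13,14,15,20,21,22,23,28,29,30,31): 0⊕0⊕0⊕1⊕0⊕1⊕1⊕0⊕0⊕1⊕0⊕0⊕1⊕1⊕1⊕1 = 0
s8 (pos 8,9,10,11,12,13,14,15,24,25,26,27,28,29,30,31): 0⊕1⊕1⊕1⊕0⊕1⊕1⊕0⊕0⊕1⊕0⊕0⊕1⊕1⊕1⊕1 = 0
s16 (pos 16,17,18,19,20,21,22,23,24,25,26,27,28,29,30,31): 0⊕1⊕0⊕1⊕0⊕1⊕0⊕0⊕0⊕1⊕0⊕0⊕1⊕1⊕1⊕1 = 0
Syndrome s16…s1 = 00000 → no error.
Read data bits from positions 3,5,6,7,9,10,11,12,13,14,15,17,18,19,20,21,22,23,24,25,26,27,28,29,30,31: 00011110110101010001001111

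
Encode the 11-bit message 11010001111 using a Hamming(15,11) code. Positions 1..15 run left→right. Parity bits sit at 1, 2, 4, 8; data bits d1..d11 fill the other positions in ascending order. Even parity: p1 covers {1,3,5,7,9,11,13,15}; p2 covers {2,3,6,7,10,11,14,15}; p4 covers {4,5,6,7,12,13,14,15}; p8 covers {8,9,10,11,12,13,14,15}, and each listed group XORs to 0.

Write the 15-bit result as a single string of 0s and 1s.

Place data at non-parity positions: p1 p2 1 p4 1 0 1 p8 0 0 0 1 1 1 1
p1 (pos 1,3,5,7,9,11,13,15): XOR of data positions = 1⊕1⊕1⊕0⊕0⊕1⊕1 = 1
p2 (pos 2,3,6,7,10,11,14,15): XOR of data positions = 1⊕0⊕1⊕0⊕0⊕1⊕1 = 0
p4 (pos 4,5,6,7,12,13,14,15): XOR of data positions = 1⊕0⊕1⊕1⊕1⊕1⊕1 = 0
p8 (pos 8,9,10,11,12,13,14,15): XOR of data positions = 0⊕0⊕0⊕1⊕1⊕1⊕1 = 0
Codeword: 101010100001111

101010100001111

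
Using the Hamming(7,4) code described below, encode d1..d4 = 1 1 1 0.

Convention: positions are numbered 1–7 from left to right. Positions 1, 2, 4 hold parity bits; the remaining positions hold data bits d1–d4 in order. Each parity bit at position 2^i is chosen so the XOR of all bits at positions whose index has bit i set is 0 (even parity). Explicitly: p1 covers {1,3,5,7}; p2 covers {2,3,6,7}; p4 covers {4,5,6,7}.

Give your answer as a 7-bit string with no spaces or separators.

0010110

Place data at non-parity positions: p1 p2 1 p4 1 1 0
p1 (pos 1,3,5,7): XOR of data positions = 1⊕1⊕0 = 0
p2 (pos 2,3,6,7): XOR of data positions = 1⊕1⊕0 = 0
p4 (pos 4,5,6,7): XOR of data positions = 1⊕1⊕0 = 0
Codeword: 0010110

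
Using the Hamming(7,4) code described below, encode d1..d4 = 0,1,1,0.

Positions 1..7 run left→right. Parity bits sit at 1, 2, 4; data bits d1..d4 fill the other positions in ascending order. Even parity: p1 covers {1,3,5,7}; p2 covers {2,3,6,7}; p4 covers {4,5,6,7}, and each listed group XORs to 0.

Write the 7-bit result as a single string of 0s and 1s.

Place data at non-parity positions: p1 p2 0 p4 1 1 0
p1 (pos 1,3,5,7): XOR of data positions = 0⊕1⊕0 = 1
p2 (pos 2,3,6,7): XOR of data positions = 0⊕1⊕0 = 1
p4 (pos 4,5,6,7): XOR of data positions = 1⊕1⊕0 = 0
Codeword: 1100110

1100110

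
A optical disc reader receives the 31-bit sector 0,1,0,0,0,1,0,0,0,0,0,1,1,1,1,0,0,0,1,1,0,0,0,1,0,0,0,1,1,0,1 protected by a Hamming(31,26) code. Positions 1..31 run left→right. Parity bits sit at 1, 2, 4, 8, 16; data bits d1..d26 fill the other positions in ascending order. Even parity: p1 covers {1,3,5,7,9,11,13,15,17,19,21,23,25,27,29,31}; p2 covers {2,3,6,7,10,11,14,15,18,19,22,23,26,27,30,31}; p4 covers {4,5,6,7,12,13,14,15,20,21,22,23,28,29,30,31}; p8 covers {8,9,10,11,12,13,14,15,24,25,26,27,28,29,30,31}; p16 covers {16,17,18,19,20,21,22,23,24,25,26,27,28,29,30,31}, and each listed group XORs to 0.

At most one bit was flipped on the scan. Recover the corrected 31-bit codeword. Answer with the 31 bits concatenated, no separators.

s1 (pos 1,3,5,7,9,11,13,15,17,19,21,23,25,27,29,31): 0⊕0⊕0⊕0⊕0⊕0⊕1⊕1⊕0⊕1⊕0⊕0⊕0⊕0⊕1⊕1 = 1
s2 (pos 2,3,6,7,10,11,14,15,18,19,22,23,26,27,30,31): 1⊕0⊕1⊕0⊕0⊕0⊕1⊕1⊕0⊕1⊕0⊕0⊕0⊕0⊕0⊕1 = 0
s4 (pos 4,5,6,7,12,13,14,15,20,21,22,23,28,29,30,31): 0⊕0⊕1⊕0⊕1⊕1⊕1⊕1⊕1⊕0⊕0⊕0⊕1⊕1⊕0⊕1 = 1
s8 (pos 8,9,10,11,12,13,14,15,24,25,26,27,28,29,30,31): 0⊕0⊕0⊕0⊕1⊕1⊕1⊕1⊕1⊕0⊕0⊕0⊕1⊕1⊕0⊕1 = 0
s16 (pos 16,17,18,19,20,21,22,23,24,25,26,27,28,29,30,31): 0⊕0⊕0⊕1⊕1⊕0⊕0⊕0⊕1⊕0⊕0⊕0⊕1⊕1⊕0⊕1 = 0
Syndrome s16…s1 = 00101 → error at position 5.
Flip position 5: 0100010000011110001100010001101 → 0100110000011110001100010001101

0100110000011110001100010001101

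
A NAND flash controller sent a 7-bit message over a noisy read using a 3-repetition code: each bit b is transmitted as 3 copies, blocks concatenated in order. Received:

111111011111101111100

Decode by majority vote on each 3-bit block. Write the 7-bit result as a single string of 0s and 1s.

Block 1 (111): 3 ones → 1
Block 2 (111): 3 ones → 1
Block 3 (011): 2 ones → 1
Block 4 (111): 3 ones → 1
Block 5 (101): 2 ones → 1
Block 6 (111): 3 ones → 1
Block 7 (100): 1 one → 0

1111110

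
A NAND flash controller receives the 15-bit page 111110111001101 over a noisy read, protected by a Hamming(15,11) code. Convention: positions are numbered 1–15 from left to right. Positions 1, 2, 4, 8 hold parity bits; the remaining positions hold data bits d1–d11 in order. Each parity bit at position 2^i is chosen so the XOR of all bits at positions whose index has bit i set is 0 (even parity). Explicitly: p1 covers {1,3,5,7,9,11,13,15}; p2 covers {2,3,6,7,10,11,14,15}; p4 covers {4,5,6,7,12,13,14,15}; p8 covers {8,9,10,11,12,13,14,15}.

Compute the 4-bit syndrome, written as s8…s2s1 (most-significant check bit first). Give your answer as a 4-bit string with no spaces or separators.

1001

s1 (pos 1,3,5,7,9,11,13,15): 1⊕1⊕1⊕1⊕1⊕0⊕1⊕1 = 1
s2 (pos 2,3,6,7,10,11,14,15): 1⊕1⊕0⊕1⊕0⊕0⊕0⊕1 = 0
s4 (pos 4,5,6,7,12,13,14,15): 1⊕1⊕0⊕1⊕1⊕1⊕0⊕1 = 0
s8 (pos 8,9,10,11,12,13,14,15): 1⊕1⊕0⊕0⊕1⊕1⊕0⊕1 = 1
Syndrome s8…s1 = 1001 → error at position 9.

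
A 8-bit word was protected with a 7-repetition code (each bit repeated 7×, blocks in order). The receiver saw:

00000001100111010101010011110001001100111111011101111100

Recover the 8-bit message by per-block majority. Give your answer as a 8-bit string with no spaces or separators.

01010111

Block 1 (0000000): 0 ones → 0
Block 2 (1100111): 5 ones → 1
Block 3 (0101010): 3 ones → 0
Block 4 (1001111): 5 ones → 1
Block 5 (0001001): 2 ones → 0
Block 6 (1001111): 5 ones → 1
Block 7 (1101110): 5 ones → 1
Block 8 (1111100): 5 ones → 1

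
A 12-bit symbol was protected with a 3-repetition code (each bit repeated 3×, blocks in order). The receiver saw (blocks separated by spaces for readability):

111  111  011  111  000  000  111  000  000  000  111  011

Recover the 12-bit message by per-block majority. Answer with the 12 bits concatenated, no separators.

Block 1 (111): 3 ones → 1
Block 2 (111): 3 ones → 1
Block 3 (011): 2 ones → 1
Block 4 (111): 3 ones → 1
Block 5 (000): 0 ones → 0
Block 6 (000): 0 ones → 0
Block 7 (111): 3 ones → 1
Block 8 (000): 0 ones → 0
Block 9 (000): 0 ones → 0
Block 10 (000): 0 ones → 0
Block 11 (111): 3 ones → 1
Block 12 (011): 2 ones → 1

111100100011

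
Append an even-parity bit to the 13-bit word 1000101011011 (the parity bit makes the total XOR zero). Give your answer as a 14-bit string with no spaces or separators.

XOR of the 13 data bits: 1⊕0⊕0⊕0⊕1⊕0⊕1⊕0⊕1⊕1⊕0⊕1⊕1 = 1
Parity bit = 1 (so all 14 bits XOR to 0).

10001010110111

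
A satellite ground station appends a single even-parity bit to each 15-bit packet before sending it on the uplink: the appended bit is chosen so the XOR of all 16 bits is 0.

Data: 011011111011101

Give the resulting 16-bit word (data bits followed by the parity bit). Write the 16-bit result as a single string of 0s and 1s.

XOR of the 15 data bits: 0⊕1⊕1⊕0⊕1⊕1⊕1⊕1⊕1⊕0⊕1⊕1⊕1⊕0⊕1 = 1
Parity bit = 1 (so all 16 bits XOR to 0).

0110111110111011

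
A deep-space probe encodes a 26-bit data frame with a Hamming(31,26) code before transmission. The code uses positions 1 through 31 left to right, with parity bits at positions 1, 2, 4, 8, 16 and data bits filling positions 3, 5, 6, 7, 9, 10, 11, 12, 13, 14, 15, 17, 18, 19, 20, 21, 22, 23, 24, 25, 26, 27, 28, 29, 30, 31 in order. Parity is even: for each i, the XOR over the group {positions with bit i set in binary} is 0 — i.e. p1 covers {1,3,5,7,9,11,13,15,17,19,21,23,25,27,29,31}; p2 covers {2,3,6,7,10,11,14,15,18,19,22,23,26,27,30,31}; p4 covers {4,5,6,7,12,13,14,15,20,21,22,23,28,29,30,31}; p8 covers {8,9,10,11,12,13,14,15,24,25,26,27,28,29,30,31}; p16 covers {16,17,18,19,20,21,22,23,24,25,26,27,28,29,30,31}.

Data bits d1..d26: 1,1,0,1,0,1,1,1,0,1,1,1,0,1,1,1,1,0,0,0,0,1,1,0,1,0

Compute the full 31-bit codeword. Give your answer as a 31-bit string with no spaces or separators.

Place data at non-parity positions: p1 p2 1 p4 1 0 1 p8 0 1 1 1 0 1 1 p16 1 0 1 1 1 1 0 0 0 0 1 1 0 1 0
p1 (pos 1,3,5,7,9,11,13,15,17,19,21,23,25,27,29,31): XOR of data positions = 1⊕1⊕1⊕0⊕1⊕0⊕1⊕1⊕1⊕1⊕0⊕0⊕1⊕0⊕0 = 1
p2 (pos 2,3,6,7,10,11,14,15,18,19,22,23,26,27,30,31): XOR of data positions = 1⊕0⊕1⊕1⊕1⊕1⊕1⊕0⊕1⊕1⊕0⊕0⊕1⊕1⊕0 = 0
p4 (pos 4,5,6,7,12,13,14,15,20,21,22,23,28,29,30,31): XOR of data positions = 1⊕0⊕1⊕1⊕0⊕1⊕1⊕1⊕1⊕1⊕0⊕1⊕0⊕1⊕0 = 0
p8 (pos 8,9,10,11,12,13,14,15,24,25,26,27,28,29,30,31): XOR of data positions = 0⊕1⊕1⊕1⊕0⊕1⊕1⊕0⊕0⊕0⊕1⊕1⊕0⊕1⊕0 = 0
p16 (pos 16,17,18,19,20,21,22,23,24,25,26,27,28,29,30,31): XOR of data positions = 1⊕0⊕1⊕1⊕1⊕1⊕0⊕0⊕0⊕0⊕1⊕1⊕0⊕1⊕0 = 0
Codeword: 1010101001110110101111000011010

1010101001110110101111000011010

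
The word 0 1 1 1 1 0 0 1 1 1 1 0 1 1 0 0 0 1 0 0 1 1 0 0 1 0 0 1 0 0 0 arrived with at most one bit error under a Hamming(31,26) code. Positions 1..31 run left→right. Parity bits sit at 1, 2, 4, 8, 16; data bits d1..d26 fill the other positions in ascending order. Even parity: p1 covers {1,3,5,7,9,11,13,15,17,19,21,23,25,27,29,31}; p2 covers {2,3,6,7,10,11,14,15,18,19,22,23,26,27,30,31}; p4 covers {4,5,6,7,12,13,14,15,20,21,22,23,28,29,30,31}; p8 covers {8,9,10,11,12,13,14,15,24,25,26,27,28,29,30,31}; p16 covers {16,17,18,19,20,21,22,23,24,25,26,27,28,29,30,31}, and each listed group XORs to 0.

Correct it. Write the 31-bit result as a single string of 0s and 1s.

0111100111101100010011101001000

s1 (pos 1,3,5,7,9,11,13,15,17,19,21,23,25,27,29,31): 0⊕1⊕1⊕0⊕1⊕1⊕1⊕0⊕0⊕0⊕1⊕0⊕1⊕0⊕0⊕0 = 1
s2 (pos 2,3,6,7,10,11,14,15,18,19,22,23,26,27,30,31): 1⊕1⊕0⊕0⊕1⊕1⊕1⊕0⊕1⊕0⊕1⊕0⊕0⊕0⊕0⊕0 = 1
s4 (pos 4,5,6,7,12,13,14,15,20,21,22,23,28,29,30,31): 1⊕1⊕0⊕0⊕0⊕1⊕1⊕0⊕0⊕1⊕1⊕0⊕1⊕0⊕0⊕0 = 1
s8 (pos 8,9,10,11,12,13,14,15,24,25,26,27,28,29,30,31): 1⊕1⊕1⊕1⊕0⊕1⊕1⊕0⊕0⊕1⊕0⊕0⊕1⊕0⊕0⊕0 = 0
s16 (pos 16,17,18,19,20,21,22,23,24,25,26,27,28,29,30,31): 0⊕0⊕1⊕0⊕0⊕1⊕1⊕0⊕0⊕1⊕0⊕0⊕1⊕0⊕0⊕0 = 1
Syndrome s16…s1 = 10111 → error at position 23.
Flip position 23: 0111100111101100010011001001000 → 0111100111101100010011101001000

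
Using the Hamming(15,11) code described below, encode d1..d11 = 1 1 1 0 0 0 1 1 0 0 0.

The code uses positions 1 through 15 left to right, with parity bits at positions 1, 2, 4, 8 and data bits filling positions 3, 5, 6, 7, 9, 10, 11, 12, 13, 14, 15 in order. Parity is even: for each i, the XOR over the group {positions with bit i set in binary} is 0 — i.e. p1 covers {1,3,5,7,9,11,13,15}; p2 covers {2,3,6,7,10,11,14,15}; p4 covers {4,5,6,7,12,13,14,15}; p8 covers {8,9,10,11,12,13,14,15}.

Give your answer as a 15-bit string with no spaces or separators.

111111000011000

Place data at non-parity positions: p1 p2 1 p4 1 1 0 p8 0 0 1 1 0 0 0
p1 (pos 1,3,5,7,9,11,13,15): XOR of data positions = 1⊕1⊕0⊕0⊕1⊕0⊕0 = 1
p2 (pos 2,3,6,7,10,11,14,15): XOR of data positions = 1⊕1⊕0⊕0⊕1⊕0⊕0 = 1
p4 (pos 4,5,6,7,12,13,14,15): XOR of data positions = 1⊕1⊕0⊕1⊕0⊕0⊕0 = 1
p8 (pos 8,9,10,11,12,13,14,15): XOR of data positions = 0⊕0⊕1⊕1⊕0⊕0⊕0 = 0
Codeword: 111111000011000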